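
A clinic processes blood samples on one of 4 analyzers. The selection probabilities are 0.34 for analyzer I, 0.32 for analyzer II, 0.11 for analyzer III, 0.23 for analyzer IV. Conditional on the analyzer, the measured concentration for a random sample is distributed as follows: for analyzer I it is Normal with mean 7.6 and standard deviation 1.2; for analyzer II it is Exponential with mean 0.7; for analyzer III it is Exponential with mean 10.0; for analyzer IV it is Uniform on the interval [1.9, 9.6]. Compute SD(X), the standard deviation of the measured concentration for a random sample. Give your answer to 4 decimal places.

4.8810

Per component, I: μ=7.6, E[X²]=59.2; II: μ=0.7, E[X²]=0.98; III: μ=10, E[X²]=200; IV: μ=5.75, E[X²]=38.0033.
E[X] = 0.34·7.6 + 0.32·0.7 + 0.11·10 + 0.23·5.75 = 5.2305.
E[X²] = 0.34·59.2 + 0.32·0.98 + 0.11·200 + 0.23·38.0033 = 51.1824.
Var(X) = E[X²] − (E[X])² = 51.1824 − 27.3581 = 23.8242.
SD(X) = √23.8242 = 4.88101.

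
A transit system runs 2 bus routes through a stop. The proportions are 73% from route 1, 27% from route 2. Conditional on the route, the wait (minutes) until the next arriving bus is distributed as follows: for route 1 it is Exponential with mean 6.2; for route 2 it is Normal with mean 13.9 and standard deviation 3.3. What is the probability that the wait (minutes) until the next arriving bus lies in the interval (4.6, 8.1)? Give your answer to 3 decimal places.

Conditional on each route, P(4.6 < X < 8.1): 1: 0.205412; 2: 0.036995.
By total probability, P(4.6 < X < 8.1) = 0.73·0.205412 + 0.27·0.036995 = 0.15994.

0.160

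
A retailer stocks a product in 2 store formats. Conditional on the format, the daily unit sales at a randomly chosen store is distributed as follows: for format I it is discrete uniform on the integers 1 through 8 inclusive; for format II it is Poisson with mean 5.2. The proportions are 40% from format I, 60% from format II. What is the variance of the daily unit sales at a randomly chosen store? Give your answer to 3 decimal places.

5.338

Per component, I: μ=4.5, E[X²]=25.5; II: μ=5.2, E[X²]=32.24.
E[X] = 0.4·4.5 + 0.6·5.2 = 4.92.
E[X²] = 0.4·25.5 + 0.6·32.24 = 29.544.
Var(X) = E[X²] − (E[X])² = 29.544 − 24.2064 = 5.3376.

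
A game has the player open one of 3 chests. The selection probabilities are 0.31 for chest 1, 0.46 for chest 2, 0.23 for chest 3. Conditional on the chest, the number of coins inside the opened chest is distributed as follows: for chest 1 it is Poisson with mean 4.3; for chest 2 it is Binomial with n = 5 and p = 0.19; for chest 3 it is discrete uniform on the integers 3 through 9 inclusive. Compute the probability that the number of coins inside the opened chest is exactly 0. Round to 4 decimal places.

0.1646

Conditional on each chest, P(X = 0): 1: 0.0135686; 2: 0.348678; 3: 0.
By total probability, P(X = 0) = 0.31·0.0135686 + 0.46·0.348678 + 0.23·0 = 0.164598.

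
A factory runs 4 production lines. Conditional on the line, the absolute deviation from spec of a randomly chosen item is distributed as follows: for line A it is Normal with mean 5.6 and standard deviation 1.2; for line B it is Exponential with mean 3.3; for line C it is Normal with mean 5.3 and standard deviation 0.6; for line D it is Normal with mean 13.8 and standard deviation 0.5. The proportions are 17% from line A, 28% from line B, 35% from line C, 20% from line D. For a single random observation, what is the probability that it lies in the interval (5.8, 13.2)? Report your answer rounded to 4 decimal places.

0.2107

Conditional on each line, P(5.8 < X < 13.2): A: 0.433816; B: 0.154147; C: 0.202328; D: 0.11507.
By total probability, P(5.8 < X < 13.2) = 0.17·0.433816 + 0.28·0.154147 + 0.35·0.202328 + 0.2·0.11507 = 0.210739.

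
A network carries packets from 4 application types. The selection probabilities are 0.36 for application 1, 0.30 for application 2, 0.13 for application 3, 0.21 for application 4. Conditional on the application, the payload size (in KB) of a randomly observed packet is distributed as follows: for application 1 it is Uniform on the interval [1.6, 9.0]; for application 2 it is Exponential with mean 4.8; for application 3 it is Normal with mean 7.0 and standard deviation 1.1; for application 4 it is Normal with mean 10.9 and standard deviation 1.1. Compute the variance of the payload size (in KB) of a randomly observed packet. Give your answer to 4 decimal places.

Per component, 1: μ=5.3, E[X²]=32.6533; 2: μ=4.8, E[X²]=46.08; 3: μ=7, E[X²]=50.21; 4: μ=10.9, E[X²]=120.02.
E[X] = 0.36·5.3 + 0.3·4.8 + 0.13·7 + 0.21·10.9 = 6.547.
E[X²] = 0.36·32.6533 + 0.3·46.08 + 0.13·50.21 + 0.21·120.02 = 57.3107.
Var(X) = E[X²] − (E[X])² = 57.3107 − 42.8632 = 14.4475.

14.4475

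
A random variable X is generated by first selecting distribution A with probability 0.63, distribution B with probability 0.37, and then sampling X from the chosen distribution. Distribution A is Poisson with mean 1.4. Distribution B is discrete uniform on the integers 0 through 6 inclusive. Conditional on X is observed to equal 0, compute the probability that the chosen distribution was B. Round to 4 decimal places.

Likelihoods P(X=0 | ·): A: 0.246597; B: 0.142857.
Posterior ∝ prior × likelihood. Numerator for B: 0.37·0.142857 = 0.0528571.
Normalizing constant: 0.63·0.246597 + 0.37·0.142857 = 0.208213.
P(B | observation) = 0.0528571 / 0.208213 = 0.253861.

0.2539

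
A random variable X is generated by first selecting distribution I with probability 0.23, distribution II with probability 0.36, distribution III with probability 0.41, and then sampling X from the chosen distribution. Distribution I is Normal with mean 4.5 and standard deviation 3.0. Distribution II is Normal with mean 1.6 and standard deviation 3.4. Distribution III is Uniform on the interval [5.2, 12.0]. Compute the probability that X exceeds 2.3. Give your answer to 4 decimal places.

Conditional on each component, P(X > 2.3): I: 0.768322; II: 0.418441; III: 1.
By total probability, P(X > 2.3) = 0.23·0.768322 + 0.36·0.418441 + 0.41·1 = 0.737353.

0.7374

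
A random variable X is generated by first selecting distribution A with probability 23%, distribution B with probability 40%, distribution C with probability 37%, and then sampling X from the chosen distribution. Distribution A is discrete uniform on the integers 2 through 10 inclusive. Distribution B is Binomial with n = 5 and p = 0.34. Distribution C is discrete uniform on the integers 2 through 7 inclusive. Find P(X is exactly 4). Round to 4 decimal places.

Conditional on each component, P(X = 4): A: 0.111111; B: 0.0440991; C: 0.166667.
By total probability, P(X = 4) = 0.23·0.111111 + 0.4·0.0440991 + 0.37·0.166667 = 0.104862.

0.1049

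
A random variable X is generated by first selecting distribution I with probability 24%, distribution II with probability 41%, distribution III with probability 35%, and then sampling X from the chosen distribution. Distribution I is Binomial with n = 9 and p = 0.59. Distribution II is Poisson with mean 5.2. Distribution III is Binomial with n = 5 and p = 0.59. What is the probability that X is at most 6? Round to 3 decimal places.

0.839

Conditional on each component, P(X ≤ 6): I: 0.786553; II: 0.732393; III: 1.
By total probability, P(X ≤ 6) = 0.24·0.786553 + 0.41·0.732393 + 0.35·1 = 0.839054.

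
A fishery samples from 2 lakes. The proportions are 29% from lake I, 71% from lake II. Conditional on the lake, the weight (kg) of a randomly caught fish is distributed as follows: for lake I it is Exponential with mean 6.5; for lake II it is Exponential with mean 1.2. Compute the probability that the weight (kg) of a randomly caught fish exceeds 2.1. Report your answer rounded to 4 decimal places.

0.3333

Conditional on each lake, P(X > 2.1): I: 0.723918; II: 0.173774.
By total probability, P(X > 2.1) = 0.29·0.723918 + 0.71·0.173774 = 0.333316.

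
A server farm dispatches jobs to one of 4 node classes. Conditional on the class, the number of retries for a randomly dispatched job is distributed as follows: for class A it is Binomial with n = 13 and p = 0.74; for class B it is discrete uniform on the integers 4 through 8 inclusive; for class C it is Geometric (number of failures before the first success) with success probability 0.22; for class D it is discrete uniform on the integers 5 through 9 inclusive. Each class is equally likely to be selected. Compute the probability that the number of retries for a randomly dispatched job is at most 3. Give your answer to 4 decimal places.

0.1575

Conditional on each class, P(X ≤ 3): A: 0.000180224; B: 0; C: 0.629849; D: 0.
By total probability, P(X ≤ 3) = 0.25·0.000180224 + 0.25·0 + 0.25·0.629849 + 0.25·0 = 0.157507.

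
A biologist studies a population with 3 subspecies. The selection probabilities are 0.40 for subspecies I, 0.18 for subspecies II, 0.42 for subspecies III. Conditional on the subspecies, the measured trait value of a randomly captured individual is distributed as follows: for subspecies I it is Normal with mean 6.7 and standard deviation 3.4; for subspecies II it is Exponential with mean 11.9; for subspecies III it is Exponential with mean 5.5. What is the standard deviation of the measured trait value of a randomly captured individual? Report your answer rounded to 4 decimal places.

6.9357

Per component, I: μ=6.7, E[X²]=56.45; II: μ=11.9, E[X²]=283.22; III: μ=5.5, E[X²]=60.5.
E[X] = 0.4·6.7 + 0.18·11.9 + 0.42·5.5 = 7.132.
E[X²] = 0.4·56.45 + 0.18·283.22 + 0.42·60.5 = 98.9696.
Var(X) = E[X²] − (E[X])² = 98.9696 − 50.8654 = 48.1042.
SD(X) = √48.1042 = 6.93572.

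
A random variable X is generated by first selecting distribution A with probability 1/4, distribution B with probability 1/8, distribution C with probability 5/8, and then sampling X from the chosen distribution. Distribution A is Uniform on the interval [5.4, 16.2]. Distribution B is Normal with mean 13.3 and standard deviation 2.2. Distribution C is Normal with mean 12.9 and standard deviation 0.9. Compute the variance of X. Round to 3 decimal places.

4.438

Per component, A: μ=10.8, E[X²]=126.36; B: μ=13.3, E[X²]=181.73; C: μ=12.9, E[X²]=167.22.
E[X] = 0.25·10.8 + 0.125·13.3 + 0.625·12.9 = 12.425.
E[X²] = 0.25·126.36 + 0.125·181.73 + 0.625·167.22 = 158.819.
Var(X) = E[X²] − (E[X])² = 158.819 − 154.381 = 4.43813.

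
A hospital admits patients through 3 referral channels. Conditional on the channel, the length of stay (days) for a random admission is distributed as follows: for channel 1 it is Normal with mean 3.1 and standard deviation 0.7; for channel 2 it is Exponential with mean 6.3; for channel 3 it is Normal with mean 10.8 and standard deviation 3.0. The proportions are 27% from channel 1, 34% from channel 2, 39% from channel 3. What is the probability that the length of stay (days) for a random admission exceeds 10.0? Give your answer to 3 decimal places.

Conditional on each channel, P(X > 10.0): 1: 0; 2: 0.204477; 3: 0.605137.
By total probability, P(X > 10.0) = 0.27·0 + 0.34·0.204477 + 0.39·0.605137 = 0.305526.

0.306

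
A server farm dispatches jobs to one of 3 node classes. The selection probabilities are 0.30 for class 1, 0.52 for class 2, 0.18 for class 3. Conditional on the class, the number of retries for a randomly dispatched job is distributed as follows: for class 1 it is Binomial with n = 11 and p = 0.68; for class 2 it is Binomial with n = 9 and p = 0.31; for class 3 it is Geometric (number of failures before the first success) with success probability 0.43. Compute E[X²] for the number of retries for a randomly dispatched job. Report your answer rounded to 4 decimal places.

For each component E[X²] = Var + (mean)², giving 1: 58.344; 2: 9.7092; 3: 4.83991.
Overall E[X²] = 0.3·58.344 + 0.52·9.7092 + 0.18·4.83991 = 23.4232.

23.4232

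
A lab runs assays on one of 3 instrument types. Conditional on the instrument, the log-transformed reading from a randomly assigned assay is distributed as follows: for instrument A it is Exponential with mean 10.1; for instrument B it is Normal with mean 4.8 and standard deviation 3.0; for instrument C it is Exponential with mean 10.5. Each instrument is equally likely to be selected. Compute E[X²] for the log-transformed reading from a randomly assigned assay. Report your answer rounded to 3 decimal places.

For each component E[X²] = Var + (mean)², giving A: 204.02; B: 32.04; C: 220.5.
Overall E[X²] = 0.333333·204.02 + 0.333333·32.04 + 0.333333·220.5 = 152.187.

152.187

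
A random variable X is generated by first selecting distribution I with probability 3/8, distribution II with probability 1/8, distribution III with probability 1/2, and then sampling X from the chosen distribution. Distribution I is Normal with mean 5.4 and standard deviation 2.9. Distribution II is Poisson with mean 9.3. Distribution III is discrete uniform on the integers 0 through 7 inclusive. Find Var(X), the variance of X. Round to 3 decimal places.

10.434

Per component, I: μ=5.4, E[X²]=37.57; II: μ=9.3, E[X²]=95.79; III: μ=3.5, E[X²]=17.5.
E[X] = 0.375·5.4 + 0.125·9.3 + 0.5·3.5 = 4.9375.
E[X²] = 0.375·37.57 + 0.125·95.79 + 0.5·17.5 = 34.8125.
Var(X) = E[X²] − (E[X])² = 34.8125 − 24.3789 = 10.4336.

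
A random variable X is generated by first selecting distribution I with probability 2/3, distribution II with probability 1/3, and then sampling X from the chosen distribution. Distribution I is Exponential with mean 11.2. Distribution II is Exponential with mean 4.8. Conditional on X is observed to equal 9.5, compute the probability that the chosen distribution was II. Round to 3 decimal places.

0.274

Likelihoods f(9.5 | ·): I: 0.0382303; II: 0.0287884.
Posterior ∝ prior × likelihood. Numerator for II: 0.333333·0.0287884 = 0.00959613.
Normalizing constant: 0.666667·0.0382303 + 0.333333·0.0287884 = 0.035083.
P(II | observation) = 0.00959613 / 0.035083 = 0.273527.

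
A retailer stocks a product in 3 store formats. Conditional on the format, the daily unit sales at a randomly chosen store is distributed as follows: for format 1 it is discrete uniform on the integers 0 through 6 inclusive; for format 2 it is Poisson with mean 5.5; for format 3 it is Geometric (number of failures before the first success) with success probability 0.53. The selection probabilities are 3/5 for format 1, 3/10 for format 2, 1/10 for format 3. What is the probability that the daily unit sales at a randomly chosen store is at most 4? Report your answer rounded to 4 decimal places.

Conditional on each format, P(X ≤ 4): 1: 0.714286; 2: 0.357518; 3: 0.977065.
By total probability, P(X ≤ 4) = 0.6·0.714286 + 0.3·0.357518 + 0.1·0.977065 = 0.633533.

0.6335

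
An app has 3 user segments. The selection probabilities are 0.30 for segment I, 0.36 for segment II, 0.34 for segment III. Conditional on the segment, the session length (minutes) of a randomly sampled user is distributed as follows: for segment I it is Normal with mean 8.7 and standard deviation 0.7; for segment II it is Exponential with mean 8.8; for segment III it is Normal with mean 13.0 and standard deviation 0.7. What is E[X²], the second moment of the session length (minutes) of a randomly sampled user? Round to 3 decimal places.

136.237

For each component E[X²] = Var + (mean)², giving I: 76.18; II: 154.88; III: 169.49.
Overall E[X²] = 0.3·76.18 + 0.36·154.88 + 0.34·169.49 = 136.237.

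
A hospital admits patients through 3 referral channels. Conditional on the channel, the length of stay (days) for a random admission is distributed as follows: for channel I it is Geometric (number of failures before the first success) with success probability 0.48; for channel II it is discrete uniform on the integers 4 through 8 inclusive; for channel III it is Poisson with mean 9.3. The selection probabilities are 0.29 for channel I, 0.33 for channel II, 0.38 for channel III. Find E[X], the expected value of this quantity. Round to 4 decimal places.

Component means — I: 1.08333; II: 6; III: 9.3.
E[X] = 0.29·1.08333 + 0.33·6 + 0.38·9.3 = 5.82817.

5.8282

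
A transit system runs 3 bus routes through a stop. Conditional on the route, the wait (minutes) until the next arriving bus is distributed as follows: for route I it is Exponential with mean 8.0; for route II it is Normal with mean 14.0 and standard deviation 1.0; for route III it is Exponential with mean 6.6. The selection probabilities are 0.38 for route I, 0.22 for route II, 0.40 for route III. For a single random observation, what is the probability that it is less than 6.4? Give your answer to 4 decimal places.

0.4576

Conditional on each route, P(X < 6.4): I: 0.550671; II: 1.48215e-14; III: 0.620802.
By total probability, P(X < 6.4) = 0.38·0.550671 + 0.22·1.48215e-14 + 0.4·0.620802 = 0.457576.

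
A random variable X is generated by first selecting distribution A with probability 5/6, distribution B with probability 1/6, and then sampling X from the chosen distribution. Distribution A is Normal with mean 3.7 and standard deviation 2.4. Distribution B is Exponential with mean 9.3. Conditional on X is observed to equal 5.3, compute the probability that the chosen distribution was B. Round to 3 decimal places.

0.084

Likelihoods f(5.3 | ·): A: 0.133103; B: 0.0608157.
Posterior ∝ prior × likelihood. Numerator for B: 0.166667·0.0608157 = 0.010136.
Normalizing constant: 0.833333·0.133103 + 0.166667·0.0608157 = 0.121055.
P(B | observation) = 0.010136 / 0.121055 = 0.0837299.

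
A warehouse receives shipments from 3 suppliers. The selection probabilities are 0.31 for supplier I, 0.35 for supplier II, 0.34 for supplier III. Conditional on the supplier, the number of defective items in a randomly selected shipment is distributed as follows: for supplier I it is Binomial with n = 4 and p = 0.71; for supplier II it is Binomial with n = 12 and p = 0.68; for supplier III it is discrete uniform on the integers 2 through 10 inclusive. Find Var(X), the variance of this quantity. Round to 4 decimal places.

Per component, I: μ=2.84, E[X²]=8.8892; II: μ=8.16, E[X²]=69.1968; III: μ=6, E[X²]=42.6667.
E[X] = 0.31·2.84 + 0.35·8.16 + 0.34·6 = 5.7764.
E[X²] = 0.31·8.8892 + 0.35·69.1968 + 0.34·42.6667 = 41.4812.
Var(X) = E[X²] − (E[X])² = 41.4812 − 33.3668 = 8.1144.

8.1144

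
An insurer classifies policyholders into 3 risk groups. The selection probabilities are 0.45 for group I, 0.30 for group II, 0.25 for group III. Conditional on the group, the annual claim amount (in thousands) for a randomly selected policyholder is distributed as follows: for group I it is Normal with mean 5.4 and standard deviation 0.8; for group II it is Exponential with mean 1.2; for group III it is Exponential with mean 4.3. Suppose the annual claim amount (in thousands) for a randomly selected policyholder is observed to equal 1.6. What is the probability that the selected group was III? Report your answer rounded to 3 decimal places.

0.378

Likelihoods f(1.6 | ·): I: 6.28688e-06; II: 0.219664; III: 0.1603.
Posterior ∝ prior × likelihood. Numerator for III: 0.25·0.1603 = 0.040075.
Normalizing constant: 0.45·6.28688e-06 + 0.3·0.219664 + 0.25·0.1603 = 0.105977.
P(III | observation) = 0.040075 / 0.105977 = 0.378148.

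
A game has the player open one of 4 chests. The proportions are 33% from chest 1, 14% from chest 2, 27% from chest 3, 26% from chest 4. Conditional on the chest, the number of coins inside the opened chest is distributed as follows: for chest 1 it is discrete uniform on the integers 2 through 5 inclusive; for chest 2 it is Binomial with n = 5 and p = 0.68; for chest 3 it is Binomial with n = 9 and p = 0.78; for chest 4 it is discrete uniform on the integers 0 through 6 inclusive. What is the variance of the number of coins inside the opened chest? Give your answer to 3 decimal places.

Per component, 1: μ=3.5, E[X²]=13.5; 2: μ=3.4, E[X²]=12.648; 3: μ=7.02, E[X²]=50.8248; 4: μ=3, E[X²]=13.
E[X] = 0.33·3.5 + 0.14·3.4 + 0.27·7.02 + 0.26·3 = 4.3064.
E[X²] = 0.33·13.5 + 0.14·12.648 + 0.27·50.8248 + 0.26·13 = 23.3284.
Var(X) = E[X²] − (E[X])² = 23.3284 − 18.5451 = 4.78334.

4.783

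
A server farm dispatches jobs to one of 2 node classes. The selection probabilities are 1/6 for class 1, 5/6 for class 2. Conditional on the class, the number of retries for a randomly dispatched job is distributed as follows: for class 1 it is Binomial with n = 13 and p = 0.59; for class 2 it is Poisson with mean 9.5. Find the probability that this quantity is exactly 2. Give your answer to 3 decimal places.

0.003

Conditional on each class, P(X = 2): 1: 0.00149424; 2: 0.00337769.
By total probability, P(X = 2) = 0.166667·0.00149424 + 0.833333·0.00337769 = 0.00306378.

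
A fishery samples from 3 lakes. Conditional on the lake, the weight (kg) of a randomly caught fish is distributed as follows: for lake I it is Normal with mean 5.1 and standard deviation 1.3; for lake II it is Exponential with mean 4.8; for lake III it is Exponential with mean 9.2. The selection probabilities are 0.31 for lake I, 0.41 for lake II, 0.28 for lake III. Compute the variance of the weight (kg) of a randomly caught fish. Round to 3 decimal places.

37.363

Per component, I: μ=5.1, E[X²]=27.7; II: μ=4.8, E[X²]=46.08; III: μ=9.2, E[X²]=169.28.
E[X] = 0.31·5.1 + 0.41·4.8 + 0.28·9.2 = 6.125.
E[X²] = 0.31·27.7 + 0.41·46.08 + 0.28·169.28 = 74.8782.
Var(X) = E[X²] − (E[X])² = 74.8782 − 37.5156 = 37.3626.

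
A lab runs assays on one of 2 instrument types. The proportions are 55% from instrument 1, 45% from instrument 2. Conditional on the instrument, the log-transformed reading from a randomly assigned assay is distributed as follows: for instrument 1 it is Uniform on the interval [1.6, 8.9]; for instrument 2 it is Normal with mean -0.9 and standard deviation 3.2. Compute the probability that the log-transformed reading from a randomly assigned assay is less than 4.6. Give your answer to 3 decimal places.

0.657

Conditional on each instrument, P(X < 4.6): 1: 0.410959; 2: 0.95717.
By total probability, P(X < 4.6) = 0.55·0.410959 + 0.45·0.95717 = 0.656754.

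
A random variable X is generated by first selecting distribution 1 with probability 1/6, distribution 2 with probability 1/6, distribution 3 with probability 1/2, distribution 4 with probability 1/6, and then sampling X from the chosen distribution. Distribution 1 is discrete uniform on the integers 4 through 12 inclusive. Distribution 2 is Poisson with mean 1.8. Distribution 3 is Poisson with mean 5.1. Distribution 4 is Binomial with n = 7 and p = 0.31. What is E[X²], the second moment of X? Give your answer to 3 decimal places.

For each component E[X²] = Var + (mean)², giving 1: 70.6667; 2: 5.04; 3: 31.11; 4: 6.2062.
Overall E[X²] = 0.166667·70.6667 + 0.166667·5.04 + 0.5·31.11 + 0.166667·6.2062 = 29.2071.

29.207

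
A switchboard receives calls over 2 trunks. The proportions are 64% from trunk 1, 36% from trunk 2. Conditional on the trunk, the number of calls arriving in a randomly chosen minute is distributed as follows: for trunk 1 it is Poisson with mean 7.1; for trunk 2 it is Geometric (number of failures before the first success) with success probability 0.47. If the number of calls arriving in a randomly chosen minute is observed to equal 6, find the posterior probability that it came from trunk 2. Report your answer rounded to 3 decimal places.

Likelihoods P(X=6 | ·): 1: 0.1468; 2: 0.0104172.
Posterior ∝ prior × likelihood. Numerator for 2: 0.36·0.0104172 = 0.00375021.
Normalizing constant: 0.64·0.1468 + 0.36·0.0104172 = 0.0977024.
P(2 | observation) = 0.00375021 / 0.0977024 = 0.038384.

0.038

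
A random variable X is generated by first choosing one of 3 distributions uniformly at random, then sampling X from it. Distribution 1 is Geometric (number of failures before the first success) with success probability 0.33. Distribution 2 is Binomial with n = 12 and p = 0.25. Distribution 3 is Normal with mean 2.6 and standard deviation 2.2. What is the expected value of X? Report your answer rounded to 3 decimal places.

Component means — 1: 2.0303; 2: 3; 3: 2.6.
E[X] = 0.333333·2.0303 + 0.333333·3 + 0.333333·2.6 = 2.54343.

2.543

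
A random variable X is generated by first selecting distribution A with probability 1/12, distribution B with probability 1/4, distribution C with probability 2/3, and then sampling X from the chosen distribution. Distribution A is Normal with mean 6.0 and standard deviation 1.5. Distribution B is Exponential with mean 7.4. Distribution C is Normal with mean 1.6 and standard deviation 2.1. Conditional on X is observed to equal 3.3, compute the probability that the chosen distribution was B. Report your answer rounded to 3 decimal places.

0.184

Likelihoods f(3.3 | ·): A: 0.0526334; B: 0.086516; C: 0.136895.
Posterior ∝ prior × likelihood. Numerator for B: 0.25·0.086516 = 0.021629.
Normalizing constant: 0.0833333·0.0526334 + 0.25·0.086516 + 0.666667·0.136895 = 0.117279.
P(B | observation) = 0.021629 / 0.117279 = 0.184424.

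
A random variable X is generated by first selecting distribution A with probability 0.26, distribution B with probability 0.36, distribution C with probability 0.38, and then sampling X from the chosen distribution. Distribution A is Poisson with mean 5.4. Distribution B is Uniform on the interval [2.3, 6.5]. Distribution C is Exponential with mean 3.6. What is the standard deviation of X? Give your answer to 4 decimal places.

2.7128

Per component, A: μ=5.4, E[X²]=34.56; B: μ=4.4, E[X²]=20.83; C: μ=3.6, E[X²]=25.92.
E[X] = 0.26·5.4 + 0.36·4.4 + 0.38·3.6 = 4.356.
E[X²] = 0.26·34.56 + 0.36·20.83 + 0.38·25.92 = 26.334.
Var(X) = E[X²] − (E[X])² = 26.334 − 18.9747 = 7.35926.
SD(X) = √7.35926 = 2.7128.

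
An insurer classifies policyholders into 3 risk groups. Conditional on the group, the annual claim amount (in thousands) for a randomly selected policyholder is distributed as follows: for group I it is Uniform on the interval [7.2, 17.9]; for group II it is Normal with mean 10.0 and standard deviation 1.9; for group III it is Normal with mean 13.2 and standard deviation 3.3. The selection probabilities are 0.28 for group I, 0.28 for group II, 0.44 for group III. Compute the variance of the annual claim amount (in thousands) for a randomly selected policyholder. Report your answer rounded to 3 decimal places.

Per component, I: μ=12.55, E[X²]=167.043; II: μ=10, E[X²]=103.61; III: μ=13.2, E[X²]=185.13.
E[X] = 0.28·12.55 + 0.28·10 + 0.44·13.2 = 12.122.
E[X²] = 0.28·167.043 + 0.28·103.61 + 0.44·185.13 = 157.24.
Var(X) = E[X²] − (E[X])² = 157.24 − 146.943 = 10.2972.

10.297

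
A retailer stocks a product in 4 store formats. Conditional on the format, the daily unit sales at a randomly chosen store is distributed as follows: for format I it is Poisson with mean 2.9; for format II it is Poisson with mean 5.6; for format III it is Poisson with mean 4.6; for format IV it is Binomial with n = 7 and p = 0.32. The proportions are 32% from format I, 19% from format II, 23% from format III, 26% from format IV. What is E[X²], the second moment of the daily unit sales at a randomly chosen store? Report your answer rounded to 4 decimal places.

18.2670

For each component E[X²] = Var + (mean)², giving I: 11.31; II: 36.96; III: 25.76; IV: 6.5408.
Overall E[X²] = 0.32·11.31 + 0.19·36.96 + 0.23·25.76 + 0.26·6.5408 = 18.267.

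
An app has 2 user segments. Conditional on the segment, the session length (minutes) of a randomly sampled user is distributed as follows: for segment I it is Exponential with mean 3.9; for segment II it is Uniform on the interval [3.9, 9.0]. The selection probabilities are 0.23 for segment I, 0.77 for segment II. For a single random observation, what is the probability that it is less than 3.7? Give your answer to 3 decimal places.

0.141

Conditional on each segment, P(X < 3.7): I: 0.612763; II: 0.
By total probability, P(X < 3.7) = 0.23·0.612763 + 0.77·0 = 0.140935.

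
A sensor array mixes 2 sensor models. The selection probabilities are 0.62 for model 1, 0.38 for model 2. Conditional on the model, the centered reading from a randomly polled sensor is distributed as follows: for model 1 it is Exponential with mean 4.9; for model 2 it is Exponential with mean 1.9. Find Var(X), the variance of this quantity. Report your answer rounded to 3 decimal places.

18.378

Per component, 1: μ=4.9, E[X²]=48.02; 2: μ=1.9, E[X²]=7.22.
E[X] = 0.62·4.9 + 0.38·1.9 = 3.76.
E[X²] = 0.62·48.02 + 0.38·7.22 = 32.516.
Var(X) = E[X²] − (E[X])² = 32.516 − 14.1376 = 18.3784.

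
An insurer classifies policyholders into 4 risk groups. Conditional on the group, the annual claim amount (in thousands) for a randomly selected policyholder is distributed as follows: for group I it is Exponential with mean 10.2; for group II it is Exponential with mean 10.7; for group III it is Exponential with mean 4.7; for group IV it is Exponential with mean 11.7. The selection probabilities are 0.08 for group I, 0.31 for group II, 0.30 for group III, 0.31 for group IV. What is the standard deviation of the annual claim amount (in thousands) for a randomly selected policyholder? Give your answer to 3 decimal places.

Per component, I: μ=10.2, E[X²]=208.08; II: μ=10.7, E[X²]=228.98; III: μ=4.7, E[X²]=44.18; IV: μ=11.7, E[X²]=273.78.
E[X] = 0.08·10.2 + 0.31·10.7 + 0.3·4.7 + 0.31·11.7 = 9.17.
E[X²] = 0.08·208.08 + 0.31·228.98 + 0.3·44.18 + 0.31·273.78 = 185.756.
Var(X) = E[X²] − (E[X])² = 185.756 − 84.0889 = 101.667.
SD(X) = √101.667 = 10.083.

10.083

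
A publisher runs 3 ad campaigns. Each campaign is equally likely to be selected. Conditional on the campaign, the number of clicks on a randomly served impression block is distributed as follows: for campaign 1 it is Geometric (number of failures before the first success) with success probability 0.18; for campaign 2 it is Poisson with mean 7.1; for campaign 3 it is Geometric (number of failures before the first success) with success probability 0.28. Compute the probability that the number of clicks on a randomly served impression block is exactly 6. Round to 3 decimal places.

Conditional on each campaign, P(X = 6): 1: 0.0547212; 2: 0.1468; 3: 0.0390079.
By total probability, P(X = 6) = 0.333333·0.0547212 + 0.333333·0.1468 + 0.333333·0.0390079 = 0.0801765.

0.080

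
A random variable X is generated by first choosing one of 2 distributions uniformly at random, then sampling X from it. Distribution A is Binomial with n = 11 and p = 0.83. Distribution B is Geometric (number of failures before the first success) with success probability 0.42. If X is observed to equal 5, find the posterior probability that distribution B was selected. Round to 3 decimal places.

0.863

Likelihoods P(X=5 | ·): A: 0.00439264; B: 0.027567.
Posterior ∝ prior × likelihood. Numerator for B: 0.5·0.027567 = 0.0137835.
Normalizing constant: 0.5·0.00439264 + 0.5·0.027567 = 0.0159798.
P(B | observation) = 0.0137835 / 0.0159798 = 0.862556.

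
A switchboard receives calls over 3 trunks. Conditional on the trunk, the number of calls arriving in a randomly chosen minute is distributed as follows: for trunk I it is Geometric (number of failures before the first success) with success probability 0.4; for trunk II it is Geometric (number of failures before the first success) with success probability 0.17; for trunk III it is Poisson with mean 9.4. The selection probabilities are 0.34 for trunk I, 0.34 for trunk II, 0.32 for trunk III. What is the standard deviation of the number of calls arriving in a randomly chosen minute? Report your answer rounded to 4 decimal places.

Per component, I: μ=1.5, E[X²]=6; II: μ=4.88235, E[X²]=52.5571; III: μ=9.4, E[X²]=97.76.
E[X] = 0.34·1.5 + 0.34·4.88235 + 0.32·9.4 = 5.178.
E[X²] = 0.34·6 + 0.34·52.5571 + 0.32·97.76 = 51.1926.
Var(X) = E[X²] − (E[X])² = 51.1926 − 26.8117 = 24.3809.
SD(X) = √24.3809 = 4.9377.

4.9377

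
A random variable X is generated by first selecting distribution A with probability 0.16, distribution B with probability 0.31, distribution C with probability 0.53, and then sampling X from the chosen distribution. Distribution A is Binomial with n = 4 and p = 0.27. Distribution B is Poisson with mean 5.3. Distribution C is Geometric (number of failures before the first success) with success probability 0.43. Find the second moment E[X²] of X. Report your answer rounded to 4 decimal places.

13.2288

For each component E[X²] = Var + (mean)², giving A: 1.9548; B: 33.39; C: 4.83991.
Overall E[X²] = 0.16·1.9548 + 0.31·33.39 + 0.53·4.83991 = 13.2288.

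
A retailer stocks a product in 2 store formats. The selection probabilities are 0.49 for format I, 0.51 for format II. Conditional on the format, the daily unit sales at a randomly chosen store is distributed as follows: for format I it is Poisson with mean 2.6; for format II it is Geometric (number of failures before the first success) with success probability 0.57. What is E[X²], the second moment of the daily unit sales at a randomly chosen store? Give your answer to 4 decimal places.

For each component E[X²] = Var + (mean)², giving I: 9.36; II: 1.89258.
Overall E[X²] = 0.49·9.36 + 0.51·1.89258 = 5.55162.

5.5516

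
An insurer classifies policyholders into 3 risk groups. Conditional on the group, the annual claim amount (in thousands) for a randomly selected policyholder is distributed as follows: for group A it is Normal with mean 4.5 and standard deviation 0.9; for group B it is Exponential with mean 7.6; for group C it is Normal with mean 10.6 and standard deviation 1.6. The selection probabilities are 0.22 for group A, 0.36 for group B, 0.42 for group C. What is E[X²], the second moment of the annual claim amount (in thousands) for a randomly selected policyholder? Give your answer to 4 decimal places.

For each component E[X²] = Var + (mean)², giving A: 21.06; B: 115.52; C: 114.92.
Overall E[X²] = 0.22·21.06 + 0.36·115.52 + 0.42·114.92 = 94.4868.

94.4868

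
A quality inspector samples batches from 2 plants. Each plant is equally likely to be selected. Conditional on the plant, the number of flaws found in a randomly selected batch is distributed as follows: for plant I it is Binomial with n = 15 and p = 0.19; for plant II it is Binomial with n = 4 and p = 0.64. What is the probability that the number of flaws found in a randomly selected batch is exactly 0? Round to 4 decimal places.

Conditional on each plant, P(X = 0): I: 0.0423912; II: 0.0167962.
By total probability, P(X = 0) = 0.5·0.0423912 + 0.5·0.0167962 = 0.0295937.

0.0296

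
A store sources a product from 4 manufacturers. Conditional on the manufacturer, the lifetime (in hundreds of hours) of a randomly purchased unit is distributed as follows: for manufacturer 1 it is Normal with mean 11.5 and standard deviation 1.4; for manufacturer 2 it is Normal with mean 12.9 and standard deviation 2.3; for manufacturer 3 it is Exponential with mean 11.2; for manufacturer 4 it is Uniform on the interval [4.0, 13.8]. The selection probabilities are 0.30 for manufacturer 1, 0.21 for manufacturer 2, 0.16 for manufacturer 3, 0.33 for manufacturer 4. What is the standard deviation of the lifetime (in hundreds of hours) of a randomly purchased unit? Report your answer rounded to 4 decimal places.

Per component, 1: μ=11.5, E[X²]=134.21; 2: μ=12.9, E[X²]=171.7; 3: μ=11.2, E[X²]=250.88; 4: μ=8.9, E[X²]=87.2133.
E[X] = 0.3·11.5 + 0.21·12.9 + 0.16·11.2 + 0.33·8.9 = 10.888.
E[X²] = 0.3·134.21 + 0.21·171.7 + 0.16·250.88 + 0.33·87.2133 = 145.241.
Var(X) = E[X²] − (E[X])² = 145.241 − 118.549 = 26.6927.
SD(X) = √26.6927 = 5.16649.

5.1665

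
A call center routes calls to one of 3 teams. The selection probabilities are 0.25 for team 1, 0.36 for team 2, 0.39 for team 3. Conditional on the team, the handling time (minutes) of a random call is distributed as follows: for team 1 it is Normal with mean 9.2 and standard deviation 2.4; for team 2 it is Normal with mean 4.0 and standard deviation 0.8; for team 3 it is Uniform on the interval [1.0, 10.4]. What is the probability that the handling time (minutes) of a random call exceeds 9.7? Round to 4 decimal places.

0.1334

Conditional on each team, P(X > 9.7): 1: 0.417484; 2: 5.20473e-13; 3: 0.0744681.
By total probability, P(X > 9.7) = 0.25·0.417484 + 0.36·5.20473e-13 + 0.39·0.0744681 = 0.133414.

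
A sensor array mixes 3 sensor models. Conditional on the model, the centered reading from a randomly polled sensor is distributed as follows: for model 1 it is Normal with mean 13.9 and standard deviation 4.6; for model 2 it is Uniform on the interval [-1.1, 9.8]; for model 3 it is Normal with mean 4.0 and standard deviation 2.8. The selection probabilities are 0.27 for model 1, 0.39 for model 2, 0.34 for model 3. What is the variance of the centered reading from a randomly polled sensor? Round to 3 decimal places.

Per component, 1: μ=13.9, E[X²]=214.37; 2: μ=4.35, E[X²]=28.8233; 3: μ=4, E[X²]=23.84.
E[X] = 0.27·13.9 + 0.39·4.35 + 0.34·4 = 6.8095.
E[X²] = 0.27·214.37 + 0.39·28.8233 + 0.34·23.84 = 77.2266.
Var(X) = E[X²] − (E[X])² = 77.2266 − 46.3693 = 30.8573.

30.857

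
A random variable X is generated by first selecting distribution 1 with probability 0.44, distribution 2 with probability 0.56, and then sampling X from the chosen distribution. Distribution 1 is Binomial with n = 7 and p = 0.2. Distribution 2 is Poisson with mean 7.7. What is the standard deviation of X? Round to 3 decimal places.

3.819

Per component, 1: μ=1.4, E[X²]=3.08; 2: μ=7.7, E[X²]=66.99.
E[X] = 0.44·1.4 + 0.56·7.7 = 4.928.
E[X²] = 0.44·3.08 + 0.56·66.99 = 38.8696.
Var(X) = E[X²] − (E[X])² = 38.8696 − 24.2852 = 14.5844.
SD(X) = √14.5844 = 3.81895.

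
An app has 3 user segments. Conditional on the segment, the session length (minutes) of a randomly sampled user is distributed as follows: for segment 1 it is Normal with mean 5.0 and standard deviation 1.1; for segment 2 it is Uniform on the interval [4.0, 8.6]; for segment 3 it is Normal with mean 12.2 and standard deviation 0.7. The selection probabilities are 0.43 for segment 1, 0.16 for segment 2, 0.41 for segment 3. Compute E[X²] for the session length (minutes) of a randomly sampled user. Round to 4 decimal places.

For each component E[X²] = Var + (mean)², giving 1: 26.21; 2: 41.4533; 3: 149.33.
Overall E[X²] = 0.43·26.21 + 0.16·41.4533 + 0.41·149.33 = 79.1281.

79.1281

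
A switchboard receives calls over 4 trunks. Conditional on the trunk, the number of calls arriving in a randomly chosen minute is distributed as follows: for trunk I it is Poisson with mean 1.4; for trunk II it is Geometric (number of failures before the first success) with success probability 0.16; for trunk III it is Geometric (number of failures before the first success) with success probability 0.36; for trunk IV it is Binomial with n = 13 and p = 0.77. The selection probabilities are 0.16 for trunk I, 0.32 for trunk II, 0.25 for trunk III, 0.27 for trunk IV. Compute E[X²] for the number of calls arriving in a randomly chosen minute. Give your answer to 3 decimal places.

49.558

For each component E[X²] = Var + (mean)², giving I: 3.36; II: 60.375; III: 8.09877; IV: 102.502.
Overall E[X²] = 0.16·3.36 + 0.32·60.375 + 0.25·8.09877 + 0.27·102.502 = 49.5579.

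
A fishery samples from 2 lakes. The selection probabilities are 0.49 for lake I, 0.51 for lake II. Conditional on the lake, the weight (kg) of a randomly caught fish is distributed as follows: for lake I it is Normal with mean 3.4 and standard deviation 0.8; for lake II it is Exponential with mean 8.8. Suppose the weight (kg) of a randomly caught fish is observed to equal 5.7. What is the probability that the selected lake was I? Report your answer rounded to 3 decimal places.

Likelihoods f(5.7 | ·): I: 0.00799765; II: 0.0594584.
Posterior ∝ prior × likelihood. Numerator for I: 0.49·0.00799765 = 0.00391885.
Normalizing constant: 0.49·0.00799765 + 0.51·0.0594584 = 0.0342426.
P(I | observation) = 0.00391885 / 0.0342426 = 0.114444.

0.114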